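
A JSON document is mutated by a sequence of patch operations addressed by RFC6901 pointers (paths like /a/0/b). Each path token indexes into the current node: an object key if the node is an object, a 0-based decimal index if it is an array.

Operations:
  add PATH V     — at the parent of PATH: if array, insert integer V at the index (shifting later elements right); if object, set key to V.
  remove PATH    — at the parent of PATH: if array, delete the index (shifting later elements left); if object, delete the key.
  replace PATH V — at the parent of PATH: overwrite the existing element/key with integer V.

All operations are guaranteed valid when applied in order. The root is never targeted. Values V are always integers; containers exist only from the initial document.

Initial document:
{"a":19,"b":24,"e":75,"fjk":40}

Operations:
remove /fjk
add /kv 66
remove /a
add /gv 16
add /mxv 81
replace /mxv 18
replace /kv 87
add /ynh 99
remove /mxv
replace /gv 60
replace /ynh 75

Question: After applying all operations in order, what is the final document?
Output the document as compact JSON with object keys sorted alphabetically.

Answer: {"b":24,"e":75,"gv":60,"kv":87,"ynh":75}

Derivation:
After op 1 (remove /fjk): {"a":19,"b":24,"e":75}
After op 2 (add /kv 66): {"a":19,"b":24,"e":75,"kv":66}
After op 3 (remove /a): {"b":24,"e":75,"kv":66}
After op 4 (add /gv 16): {"b":24,"e":75,"gv":16,"kv":66}
After op 5 (add /mxv 81): {"b":24,"e":75,"gv":16,"kv":66,"mxv":81}
After op 6 (replace /mxv 18): {"b":24,"e":75,"gv":16,"kv":66,"mxv":18}
After op 7 (replace /kv 87): {"b":24,"e":75,"gv":16,"kv":87,"mxv":18}
After op 8 (add /ynh 99): {"b":24,"e":75,"gv":16,"kv":87,"mxv":18,"ynh":99}
After op 9 (remove /mxv): {"b":24,"e":75,"gv":16,"kv":87,"ynh":99}
After op 10 (replace /gv 60): {"b":24,"e":75,"gv":60,"kv":87,"ynh":99}
After op 11 (replace /ynh 75): {"b":24,"e":75,"gv":60,"kv":87,"ynh":75}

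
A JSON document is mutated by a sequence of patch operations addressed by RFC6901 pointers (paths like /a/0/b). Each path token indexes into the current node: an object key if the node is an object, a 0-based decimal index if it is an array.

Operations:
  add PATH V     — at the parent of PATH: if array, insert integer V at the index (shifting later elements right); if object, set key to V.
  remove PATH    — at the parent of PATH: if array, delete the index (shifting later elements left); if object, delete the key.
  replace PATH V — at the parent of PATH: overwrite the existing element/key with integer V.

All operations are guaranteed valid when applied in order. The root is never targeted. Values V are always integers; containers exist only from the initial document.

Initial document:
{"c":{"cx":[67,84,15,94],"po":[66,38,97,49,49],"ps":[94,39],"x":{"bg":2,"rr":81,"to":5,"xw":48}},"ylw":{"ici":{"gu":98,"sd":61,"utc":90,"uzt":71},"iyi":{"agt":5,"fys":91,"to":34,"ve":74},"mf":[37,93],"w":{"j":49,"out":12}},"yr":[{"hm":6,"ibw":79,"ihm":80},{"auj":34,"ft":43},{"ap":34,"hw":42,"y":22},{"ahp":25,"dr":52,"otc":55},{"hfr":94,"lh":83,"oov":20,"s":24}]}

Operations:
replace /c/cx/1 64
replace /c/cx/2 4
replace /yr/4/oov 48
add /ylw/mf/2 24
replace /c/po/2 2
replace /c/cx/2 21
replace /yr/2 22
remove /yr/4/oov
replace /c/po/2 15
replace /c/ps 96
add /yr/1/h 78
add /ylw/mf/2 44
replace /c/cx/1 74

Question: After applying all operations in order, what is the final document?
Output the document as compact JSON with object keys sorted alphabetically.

Answer: {"c":{"cx":[67,74,21,94],"po":[66,38,15,49,49],"ps":96,"x":{"bg":2,"rr":81,"to":5,"xw":48}},"ylw":{"ici":{"gu":98,"sd":61,"utc":90,"uzt":71},"iyi":{"agt":5,"fys":91,"to":34,"ve":74},"mf":[37,93,44,24],"w":{"j":49,"out":12}},"yr":[{"hm":6,"ibw":79,"ihm":80},{"auj":34,"ft":43,"h":78},22,{"ahp":25,"dr":52,"otc":55},{"hfr":94,"lh":83,"s":24}]}

Derivation:
After op 1 (replace /c/cx/1 64): {"c":{"cx":[67,64,15,94],"po":[66,38,97,49,49],"ps":[94,39],"x":{"bg":2,"rr":81,"to":5,"xw":48}},"ylw":{"ici":{"gu":98,"sd":61,"utc":90,"uzt":71},"iyi":{"agt":5,"fys":91,"to":34,"ve":74},"mf":[37,93],"w":{"j":49,"out":12}},"yr":[{"hm":6,"ibw":79,"ihm":80},{"auj":34,"ft":43},{"ap":34,"hw":42,"y":22},{"ahp":25,"dr":52,"otc":55},{"hfr":94,"lh":83,"oov":20,"s":24}]}
After op 2 (replace /c/cx/2 4): {"c":{"cx":[67,64,4,94],"po":[66,38,97,49,49],"ps":[94,39],"x":{"bg":2,"rr":81,"to":5,"xw":48}},"ylw":{"ici":{"gu":98,"sd":61,"utc":90,"uzt":71},"iyi":{"agt":5,"fys":91,"to":34,"ve":74},"mf":[37,93],"w":{"j":49,"out":12}},"yr":[{"hm":6,"ibw":79,"ihm":80},{"auj":34,"ft":43},{"ap":34,"hw":42,"y":22},{"ahp":25,"dr":52,"otc":55},{"hfr":94,"lh":83,"oov":20,"s":24}]}
After op 3 (replace /yr/4/oov 48): {"c":{"cx":[67,64,4,94],"po":[66,38,97,49,49],"ps":[94,39],"x":{"bg":2,"rr":81,"to":5,"xw":48}},"ylw":{"ici":{"gu":98,"sd":61,"utc":90,"uzt":71},"iyi":{"agt":5,"fys":91,"to":34,"ve":74},"mf":[37,93],"w":{"j":49,"out":12}},"yr":[{"hm":6,"ibw":79,"ihm":80},{"auj":34,"ft":43},{"ap":34,"hw":42,"y":22},{"ahp":25,"dr":52,"otc":55},{"hfr":94,"lh":83,"oov":48,"s":24}]}
After op 4 (add /ylw/mf/2 24): {"c":{"cx":[67,64,4,94],"po":[66,38,97,49,49],"ps":[94,39],"x":{"bg":2,"rr":81,"to":5,"xw":48}},"ylw":{"ici":{"gu":98,"sd":61,"utc":90,"uzt":71},"iyi":{"agt":5,"fys":91,"to":34,"ve":74},"mf":[37,93,24],"w":{"j":49,"out":12}},"yr":[{"hm":6,"ibw":79,"ihm":80},{"auj":34,"ft":43},{"ap":34,"hw":42,"y":22},{"ahp":25,"dr":52,"otc":55},{"hfr":94,"lh":83,"oov":48,"s":24}]}
After op 5 (replace /c/po/2 2): {"c":{"cx":[67,64,4,94],"po":[66,38,2,49,49],"ps":[94,39],"x":{"bg":2,"rr":81,"to":5,"xw":48}},"ylw":{"ici":{"gu":98,"sd":61,"utc":90,"uzt":71},"iyi":{"agt":5,"fys":91,"to":34,"ve":74},"mf":[37,93,24],"w":{"j":49,"out":12}},"yr":[{"hm":6,"ibw":79,"ihm":80},{"auj":34,"ft":43},{"ap":34,"hw":42,"y":22},{"ahp":25,"dr":52,"otc":55},{"hfr":94,"lh":83,"oov":48,"s":24}]}
After op 6 (replace /c/cx/2 21): {"c":{"cx":[67,64,21,94],"po":[66,38,2,49,49],"ps":[94,39],"x":{"bg":2,"rr":81,"to":5,"xw":48}},"ylw":{"ici":{"gu":98,"sd":61,"utc":90,"uzt":71},"iyi":{"agt":5,"fys":91,"to":34,"ve":74},"mf":[37,93,24],"w":{"j":49,"out":12}},"yr":[{"hm":6,"ibw":79,"ihm":80},{"auj":34,"ft":43},{"ap":34,"hw":42,"y":22},{"ahp":25,"dr":52,"otc":55},{"hfr":94,"lh":83,"oov":48,"s":24}]}
After op 7 (replace /yr/2 22): {"c":{"cx":[67,64,21,94],"po":[66,38,2,49,49],"ps":[94,39],"x":{"bg":2,"rr":81,"to":5,"xw":48}},"ylw":{"ici":{"gu":98,"sd":61,"utc":90,"uzt":71},"iyi":{"agt":5,"fys":91,"to":34,"ve":74},"mf":[37,93,24],"w":{"j":49,"out":12}},"yr":[{"hm":6,"ibw":79,"ihm":80},{"auj":34,"ft":43},22,{"ahp":25,"dr":52,"otc":55},{"hfr":94,"lh":83,"oov":48,"s":24}]}
After op 8 (remove /yr/4/oov): {"c":{"cx":[67,64,21,94],"po":[66,38,2,49,49],"ps":[94,39],"x":{"bg":2,"rr":81,"to":5,"xw":48}},"ylw":{"ici":{"gu":98,"sd":61,"utc":90,"uzt":71},"iyi":{"agt":5,"fys":91,"to":34,"ve":74},"mf":[37,93,24],"w":{"j":49,"out":12}},"yr":[{"hm":6,"ibw":79,"ihm":80},{"auj":34,"ft":43},22,{"ahp":25,"dr":52,"otc":55},{"hfr":94,"lh":83,"s":24}]}
After op 9 (replace /c/po/2 15): {"c":{"cx":[67,64,21,94],"po":[66,38,15,49,49],"ps":[94,39],"x":{"bg":2,"rr":81,"to":5,"xw":48}},"ylw":{"ici":{"gu":98,"sd":61,"utc":90,"uzt":71},"iyi":{"agt":5,"fys":91,"to":34,"ve":74},"mf":[37,93,24],"w":{"j":49,"out":12}},"yr":[{"hm":6,"ibw":79,"ihm":80},{"auj":34,"ft":43},22,{"ahp":25,"dr":52,"otc":55},{"hfr":94,"lh":83,"s":24}]}
After op 10 (replace /c/ps 96): {"c":{"cx":[67,64,21,94],"po":[66,38,15,49,49],"ps":96,"x":{"bg":2,"rr":81,"to":5,"xw":48}},"ylw":{"ici":{"gu":98,"sd":61,"utc":90,"uzt":71},"iyi":{"agt":5,"fys":91,"to":34,"ve":74},"mf":[37,93,24],"w":{"j":49,"out":12}},"yr":[{"hm":6,"ibw":79,"ihm":80},{"auj":34,"ft":43},22,{"ahp":25,"dr":52,"otc":55},{"hfr":94,"lh":83,"s":24}]}
After op 11 (add /yr/1/h 78): {"c":{"cx":[67,64,21,94],"po":[66,38,15,49,49],"ps":96,"x":{"bg":2,"rr":81,"to":5,"xw":48}},"ylw":{"ici":{"gu":98,"sd":61,"utc":90,"uzt":71},"iyi":{"agt":5,"fys":91,"to":34,"ve":74},"mf":[37,93,24],"w":{"j":49,"out":12}},"yr":[{"hm":6,"ibw":79,"ihm":80},{"auj":34,"ft":43,"h":78},22,{"ahp":25,"dr":52,"otc":55},{"hfr":94,"lh":83,"s":24}]}
After op 12 (add /ylw/mf/2 44): {"c":{"cx":[67,64,21,94],"po":[66,38,15,49,49],"ps":96,"x":{"bg":2,"rr":81,"to":5,"xw":48}},"ylw":{"ici":{"gu":98,"sd":61,"utc":90,"uzt":71},"iyi":{"agt":5,"fys":91,"to":34,"ve":74},"mf":[37,93,44,24],"w":{"j":49,"out":12}},"yr":[{"hm":6,"ibw":79,"ihm":80},{"auj":34,"ft":43,"h":78},22,{"ahp":25,"dr":52,"otc":55},{"hfr":94,"lh":83,"s":24}]}
After op 13 (replace /c/cx/1 74): {"c":{"cx":[67,74,21,94],"po":[66,38,15,49,49],"ps":96,"x":{"bg":2,"rr":81,"to":5,"xw":48}},"ylw":{"ici":{"gu":98,"sd":61,"utc":90,"uzt":71},"iyi":{"agt":5,"fys":91,"to":34,"ve":74},"mf":[37,93,44,24],"w":{"j":49,"out":12}},"yr":[{"hm":6,"ibw":79,"ihm":80},{"auj":34,"ft":43,"h":78},22,{"ahp":25,"dr":52,"otc":55},{"hfr":94,"lh":83,"s":24}]}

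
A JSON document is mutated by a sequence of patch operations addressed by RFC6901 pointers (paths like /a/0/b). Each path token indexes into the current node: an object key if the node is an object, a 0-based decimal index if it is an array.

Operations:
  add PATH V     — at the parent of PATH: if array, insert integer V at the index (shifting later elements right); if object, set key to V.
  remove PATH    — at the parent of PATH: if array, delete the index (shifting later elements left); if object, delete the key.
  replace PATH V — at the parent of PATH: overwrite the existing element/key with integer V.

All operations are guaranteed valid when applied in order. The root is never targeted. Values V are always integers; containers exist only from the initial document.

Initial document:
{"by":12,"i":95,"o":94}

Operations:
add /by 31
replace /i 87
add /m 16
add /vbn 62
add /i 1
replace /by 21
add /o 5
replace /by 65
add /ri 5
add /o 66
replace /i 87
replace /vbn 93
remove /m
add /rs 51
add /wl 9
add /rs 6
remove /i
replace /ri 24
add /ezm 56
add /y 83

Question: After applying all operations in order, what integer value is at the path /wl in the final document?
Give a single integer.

Answer: 9

Derivation:
After op 1 (add /by 31): {"by":31,"i":95,"o":94}
After op 2 (replace /i 87): {"by":31,"i":87,"o":94}
After op 3 (add /m 16): {"by":31,"i":87,"m":16,"o":94}
After op 4 (add /vbn 62): {"by":31,"i":87,"m":16,"o":94,"vbn":62}
After op 5 (add /i 1): {"by":31,"i":1,"m":16,"o":94,"vbn":62}
After op 6 (replace /by 21): {"by":21,"i":1,"m":16,"o":94,"vbn":62}
After op 7 (add /o 5): {"by":21,"i":1,"m":16,"o":5,"vbn":62}
After op 8 (replace /by 65): {"by":65,"i":1,"m":16,"o":5,"vbn":62}
After op 9 (add /ri 5): {"by":65,"i":1,"m":16,"o":5,"ri":5,"vbn":62}
After op 10 (add /o 66): {"by":65,"i":1,"m":16,"o":66,"ri":5,"vbn":62}
After op 11 (replace /i 87): {"by":65,"i":87,"m":16,"o":66,"ri":5,"vbn":62}
After op 12 (replace /vbn 93): {"by":65,"i":87,"m":16,"o":66,"ri":5,"vbn":93}
After op 13 (remove /m): {"by":65,"i":87,"o":66,"ri":5,"vbn":93}
After op 14 (add /rs 51): {"by":65,"i":87,"o":66,"ri":5,"rs":51,"vbn":93}
After op 15 (add /wl 9): {"by":65,"i":87,"o":66,"ri":5,"rs":51,"vbn":93,"wl":9}
After op 16 (add /rs 6): {"by":65,"i":87,"o":66,"ri":5,"rs":6,"vbn":93,"wl":9}
After op 17 (remove /i): {"by":65,"o":66,"ri":5,"rs":6,"vbn":93,"wl":9}
After op 18 (replace /ri 24): {"by":65,"o":66,"ri":24,"rs":6,"vbn":93,"wl":9}
After op 19 (add /ezm 56): {"by":65,"ezm":56,"o":66,"ri":24,"rs":6,"vbn":93,"wl":9}
After op 20 (add /y 83): {"by":65,"ezm":56,"o":66,"ri":24,"rs":6,"vbn":93,"wl":9,"y":83}
Value at /wl: 9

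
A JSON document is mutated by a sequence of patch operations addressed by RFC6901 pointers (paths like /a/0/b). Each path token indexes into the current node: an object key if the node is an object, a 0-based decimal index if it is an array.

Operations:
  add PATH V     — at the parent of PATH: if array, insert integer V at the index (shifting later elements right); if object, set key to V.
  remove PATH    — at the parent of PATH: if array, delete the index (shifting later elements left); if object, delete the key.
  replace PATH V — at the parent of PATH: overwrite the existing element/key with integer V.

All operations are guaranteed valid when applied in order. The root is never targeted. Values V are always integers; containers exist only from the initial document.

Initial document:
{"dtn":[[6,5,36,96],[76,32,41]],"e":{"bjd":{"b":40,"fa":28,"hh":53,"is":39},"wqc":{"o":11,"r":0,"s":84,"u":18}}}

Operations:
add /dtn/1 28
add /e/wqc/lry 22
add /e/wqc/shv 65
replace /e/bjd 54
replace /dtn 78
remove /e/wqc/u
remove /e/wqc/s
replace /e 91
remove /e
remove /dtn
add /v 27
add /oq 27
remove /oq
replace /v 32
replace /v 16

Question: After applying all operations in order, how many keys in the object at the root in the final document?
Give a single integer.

Answer: 1

Derivation:
After op 1 (add /dtn/1 28): {"dtn":[[6,5,36,96],28,[76,32,41]],"e":{"bjd":{"b":40,"fa":28,"hh":53,"is":39},"wqc":{"o":11,"r":0,"s":84,"u":18}}}
After op 2 (add /e/wqc/lry 22): {"dtn":[[6,5,36,96],28,[76,32,41]],"e":{"bjd":{"b":40,"fa":28,"hh":53,"is":39},"wqc":{"lry":22,"o":11,"r":0,"s":84,"u":18}}}
After op 3 (add /e/wqc/shv 65): {"dtn":[[6,5,36,96],28,[76,32,41]],"e":{"bjd":{"b":40,"fa":28,"hh":53,"is":39},"wqc":{"lry":22,"o":11,"r":0,"s":84,"shv":65,"u":18}}}
After op 4 (replace /e/bjd 54): {"dtn":[[6,5,36,96],28,[76,32,41]],"e":{"bjd":54,"wqc":{"lry":22,"o":11,"r":0,"s":84,"shv":65,"u":18}}}
After op 5 (replace /dtn 78): {"dtn":78,"e":{"bjd":54,"wqc":{"lry":22,"o":11,"r":0,"s":84,"shv":65,"u":18}}}
After op 6 (remove /e/wqc/u): {"dtn":78,"e":{"bjd":54,"wqc":{"lry":22,"o":11,"r":0,"s":84,"shv":65}}}
After op 7 (remove /e/wqc/s): {"dtn":78,"e":{"bjd":54,"wqc":{"lry":22,"o":11,"r":0,"shv":65}}}
After op 8 (replace /e 91): {"dtn":78,"e":91}
After op 9 (remove /e): {"dtn":78}
After op 10 (remove /dtn): {}
After op 11 (add /v 27): {"v":27}
After op 12 (add /oq 27): {"oq":27,"v":27}
After op 13 (remove /oq): {"v":27}
After op 14 (replace /v 32): {"v":32}
After op 15 (replace /v 16): {"v":16}
Size at the root: 1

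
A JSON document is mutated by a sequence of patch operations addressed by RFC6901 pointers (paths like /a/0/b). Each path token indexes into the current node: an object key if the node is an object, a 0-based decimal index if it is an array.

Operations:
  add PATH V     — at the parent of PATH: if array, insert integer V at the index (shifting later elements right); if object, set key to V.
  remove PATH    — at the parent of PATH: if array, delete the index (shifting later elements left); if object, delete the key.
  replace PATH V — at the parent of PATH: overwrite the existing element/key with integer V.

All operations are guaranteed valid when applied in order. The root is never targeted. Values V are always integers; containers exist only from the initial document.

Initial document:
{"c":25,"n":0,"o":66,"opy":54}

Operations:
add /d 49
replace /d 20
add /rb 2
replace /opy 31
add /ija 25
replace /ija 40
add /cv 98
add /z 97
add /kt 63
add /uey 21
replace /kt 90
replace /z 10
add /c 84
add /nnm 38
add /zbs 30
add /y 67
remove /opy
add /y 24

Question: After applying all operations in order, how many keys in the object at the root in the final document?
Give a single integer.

After op 1 (add /d 49): {"c":25,"d":49,"n":0,"o":66,"opy":54}
After op 2 (replace /d 20): {"c":25,"d":20,"n":0,"o":66,"opy":54}
After op 3 (add /rb 2): {"c":25,"d":20,"n":0,"o":66,"opy":54,"rb":2}
After op 4 (replace /opy 31): {"c":25,"d":20,"n":0,"o":66,"opy":31,"rb":2}
After op 5 (add /ija 25): {"c":25,"d":20,"ija":25,"n":0,"o":66,"opy":31,"rb":2}
After op 6 (replace /ija 40): {"c":25,"d":20,"ija":40,"n":0,"o":66,"opy":31,"rb":2}
After op 7 (add /cv 98): {"c":25,"cv":98,"d":20,"ija":40,"n":0,"o":66,"opy":31,"rb":2}
After op 8 (add /z 97): {"c":25,"cv":98,"d":20,"ija":40,"n":0,"o":66,"opy":31,"rb":2,"z":97}
After op 9 (add /kt 63): {"c":25,"cv":98,"d":20,"ija":40,"kt":63,"n":0,"o":66,"opy":31,"rb":2,"z":97}
After op 10 (add /uey 21): {"c":25,"cv":98,"d":20,"ija":40,"kt":63,"n":0,"o":66,"opy":31,"rb":2,"uey":21,"z":97}
After op 11 (replace /kt 90): {"c":25,"cv":98,"d":20,"ija":40,"kt":90,"n":0,"o":66,"opy":31,"rb":2,"uey":21,"z":97}
After op 12 (replace /z 10): {"c":25,"cv":98,"d":20,"ija":40,"kt":90,"n":0,"o":66,"opy":31,"rb":2,"uey":21,"z":10}
After op 13 (add /c 84): {"c":84,"cv":98,"d":20,"ija":40,"kt":90,"n":0,"o":66,"opy":31,"rb":2,"uey":21,"z":10}
After op 14 (add /nnm 38): {"c":84,"cv":98,"d":20,"ija":40,"kt":90,"n":0,"nnm":38,"o":66,"opy":31,"rb":2,"uey":21,"z":10}
After op 15 (add /zbs 30): {"c":84,"cv":98,"d":20,"ija":40,"kt":90,"n":0,"nnm":38,"o":66,"opy":31,"rb":2,"uey":21,"z":10,"zbs":30}
After op 16 (add /y 67): {"c":84,"cv":98,"d":20,"ija":40,"kt":90,"n":0,"nnm":38,"o":66,"opy":31,"rb":2,"uey":21,"y":67,"z":10,"zbs":30}
After op 17 (remove /opy): {"c":84,"cv":98,"d":20,"ija":40,"kt":90,"n":0,"nnm":38,"o":66,"rb":2,"uey":21,"y":67,"z":10,"zbs":30}
After op 18 (add /y 24): {"c":84,"cv":98,"d":20,"ija":40,"kt":90,"n":0,"nnm":38,"o":66,"rb":2,"uey":21,"y":24,"z":10,"zbs":30}
Size at the root: 13

Answer: 13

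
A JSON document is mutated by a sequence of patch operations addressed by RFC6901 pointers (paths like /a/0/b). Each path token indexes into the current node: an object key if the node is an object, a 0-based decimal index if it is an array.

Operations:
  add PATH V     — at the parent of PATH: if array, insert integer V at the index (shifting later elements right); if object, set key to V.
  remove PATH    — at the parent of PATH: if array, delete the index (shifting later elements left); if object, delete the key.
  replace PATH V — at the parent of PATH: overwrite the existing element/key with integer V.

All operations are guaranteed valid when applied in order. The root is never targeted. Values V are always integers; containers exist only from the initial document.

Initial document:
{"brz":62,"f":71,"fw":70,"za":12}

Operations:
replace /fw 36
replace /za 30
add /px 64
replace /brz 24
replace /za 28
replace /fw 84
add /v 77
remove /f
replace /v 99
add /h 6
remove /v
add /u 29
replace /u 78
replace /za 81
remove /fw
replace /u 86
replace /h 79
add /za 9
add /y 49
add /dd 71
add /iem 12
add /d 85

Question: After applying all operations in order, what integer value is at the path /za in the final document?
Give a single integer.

Answer: 9

Derivation:
After op 1 (replace /fw 36): {"brz":62,"f":71,"fw":36,"za":12}
After op 2 (replace /za 30): {"brz":62,"f":71,"fw":36,"za":30}
After op 3 (add /px 64): {"brz":62,"f":71,"fw":36,"px":64,"za":30}
After op 4 (replace /brz 24): {"brz":24,"f":71,"fw":36,"px":64,"za":30}
After op 5 (replace /za 28): {"brz":24,"f":71,"fw":36,"px":64,"za":28}
After op 6 (replace /fw 84): {"brz":24,"f":71,"fw":84,"px":64,"za":28}
After op 7 (add /v 77): {"brz":24,"f":71,"fw":84,"px":64,"v":77,"za":28}
After op 8 (remove /f): {"brz":24,"fw":84,"px":64,"v":77,"za":28}
After op 9 (replace /v 99): {"brz":24,"fw":84,"px":64,"v":99,"za":28}
After op 10 (add /h 6): {"brz":24,"fw":84,"h":6,"px":64,"v":99,"za":28}
After op 11 (remove /v): {"brz":24,"fw":84,"h":6,"px":64,"za":28}
After op 12 (add /u 29): {"brz":24,"fw":84,"h":6,"px":64,"u":29,"za":28}
After op 13 (replace /u 78): {"brz":24,"fw":84,"h":6,"px":64,"u":78,"za":28}
After op 14 (replace /za 81): {"brz":24,"fw":84,"h":6,"px":64,"u":78,"za":81}
After op 15 (remove /fw): {"brz":24,"h":6,"px":64,"u":78,"za":81}
After op 16 (replace /u 86): {"brz":24,"h":6,"px":64,"u":86,"za":81}
After op 17 (replace /h 79): {"brz":24,"h":79,"px":64,"u":86,"za":81}
After op 18 (add /za 9): {"brz":24,"h":79,"px":64,"u":86,"za":9}
After op 19 (add /y 49): {"brz":24,"h":79,"px":64,"u":86,"y":49,"za":9}
After op 20 (add /dd 71): {"brz":24,"dd":71,"h":79,"px":64,"u":86,"y":49,"za":9}
After op 21 (add /iem 12): {"brz":24,"dd":71,"h":79,"iem":12,"px":64,"u":86,"y":49,"za":9}
After op 22 (add /d 85): {"brz":24,"d":85,"dd":71,"h":79,"iem":12,"px":64,"u":86,"y":49,"za":9}
Value at /za: 9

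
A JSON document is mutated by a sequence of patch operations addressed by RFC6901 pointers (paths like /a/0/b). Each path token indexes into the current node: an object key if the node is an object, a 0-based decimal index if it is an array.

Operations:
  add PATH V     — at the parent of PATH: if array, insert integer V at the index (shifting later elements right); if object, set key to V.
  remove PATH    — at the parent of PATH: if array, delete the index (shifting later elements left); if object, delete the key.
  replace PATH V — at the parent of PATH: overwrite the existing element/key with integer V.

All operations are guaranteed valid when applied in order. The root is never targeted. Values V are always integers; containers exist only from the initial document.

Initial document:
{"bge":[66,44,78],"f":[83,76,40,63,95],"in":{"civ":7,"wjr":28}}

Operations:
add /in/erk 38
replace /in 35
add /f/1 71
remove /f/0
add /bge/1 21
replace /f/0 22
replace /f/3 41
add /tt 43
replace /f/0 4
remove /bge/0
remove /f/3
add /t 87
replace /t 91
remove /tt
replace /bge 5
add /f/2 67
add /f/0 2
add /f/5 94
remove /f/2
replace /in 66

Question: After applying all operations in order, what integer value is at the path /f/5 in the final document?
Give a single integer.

Answer: 95

Derivation:
After op 1 (add /in/erk 38): {"bge":[66,44,78],"f":[83,76,40,63,95],"in":{"civ":7,"erk":38,"wjr":28}}
After op 2 (replace /in 35): {"bge":[66,44,78],"f":[83,76,40,63,95],"in":35}
After op 3 (add /f/1 71): {"bge":[66,44,78],"f":[83,71,76,40,63,95],"in":35}
After op 4 (remove /f/0): {"bge":[66,44,78],"f":[71,76,40,63,95],"in":35}
After op 5 (add /bge/1 21): {"bge":[66,21,44,78],"f":[71,76,40,63,95],"in":35}
After op 6 (replace /f/0 22): {"bge":[66,21,44,78],"f":[22,76,40,63,95],"in":35}
After op 7 (replace /f/3 41): {"bge":[66,21,44,78],"f":[22,76,40,41,95],"in":35}
After op 8 (add /tt 43): {"bge":[66,21,44,78],"f":[22,76,40,41,95],"in":35,"tt":43}
After op 9 (replace /f/0 4): {"bge":[66,21,44,78],"f":[4,76,40,41,95],"in":35,"tt":43}
After op 10 (remove /bge/0): {"bge":[21,44,78],"f":[4,76,40,41,95],"in":35,"tt":43}
After op 11 (remove /f/3): {"bge":[21,44,78],"f":[4,76,40,95],"in":35,"tt":43}
After op 12 (add /t 87): {"bge":[21,44,78],"f":[4,76,40,95],"in":35,"t":87,"tt":43}
After op 13 (replace /t 91): {"bge":[21,44,78],"f":[4,76,40,95],"in":35,"t":91,"tt":43}
After op 14 (remove /tt): {"bge":[21,44,78],"f":[4,76,40,95],"in":35,"t":91}
After op 15 (replace /bge 5): {"bge":5,"f":[4,76,40,95],"in":35,"t":91}
After op 16 (add /f/2 67): {"bge":5,"f":[4,76,67,40,95],"in":35,"t":91}
After op 17 (add /f/0 2): {"bge":5,"f":[2,4,76,67,40,95],"in":35,"t":91}
After op 18 (add /f/5 94): {"bge":5,"f":[2,4,76,67,40,94,95],"in":35,"t":91}
After op 19 (remove /f/2): {"bge":5,"f":[2,4,67,40,94,95],"in":35,"t":91}
After op 20 (replace /in 66): {"bge":5,"f":[2,4,67,40,94,95],"in":66,"t":91}
Value at /f/5: 95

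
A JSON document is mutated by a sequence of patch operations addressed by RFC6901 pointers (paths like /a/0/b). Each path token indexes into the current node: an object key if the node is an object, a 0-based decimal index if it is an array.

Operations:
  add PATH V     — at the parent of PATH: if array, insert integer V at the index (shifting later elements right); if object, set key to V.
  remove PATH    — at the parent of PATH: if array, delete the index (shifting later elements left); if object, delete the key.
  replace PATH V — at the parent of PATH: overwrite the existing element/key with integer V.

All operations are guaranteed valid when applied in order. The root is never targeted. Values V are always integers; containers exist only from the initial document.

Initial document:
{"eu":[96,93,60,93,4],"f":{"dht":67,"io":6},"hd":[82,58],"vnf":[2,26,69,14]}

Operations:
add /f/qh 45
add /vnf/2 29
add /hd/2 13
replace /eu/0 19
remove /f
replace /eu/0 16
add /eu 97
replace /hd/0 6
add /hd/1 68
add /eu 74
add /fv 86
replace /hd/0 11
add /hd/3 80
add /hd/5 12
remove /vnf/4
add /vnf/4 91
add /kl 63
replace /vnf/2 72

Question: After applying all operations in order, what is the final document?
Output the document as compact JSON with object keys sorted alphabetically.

After op 1 (add /f/qh 45): {"eu":[96,93,60,93,4],"f":{"dht":67,"io":6,"qh":45},"hd":[82,58],"vnf":[2,26,69,14]}
After op 2 (add /vnf/2 29): {"eu":[96,93,60,93,4],"f":{"dht":67,"io":6,"qh":45},"hd":[82,58],"vnf":[2,26,29,69,14]}
After op 3 (add /hd/2 13): {"eu":[96,93,60,93,4],"f":{"dht":67,"io":6,"qh":45},"hd":[82,58,13],"vnf":[2,26,29,69,14]}
After op 4 (replace /eu/0 19): {"eu":[19,93,60,93,4],"f":{"dht":67,"io":6,"qh":45},"hd":[82,58,13],"vnf":[2,26,29,69,14]}
After op 5 (remove /f): {"eu":[19,93,60,93,4],"hd":[82,58,13],"vnf":[2,26,29,69,14]}
After op 6 (replace /eu/0 16): {"eu":[16,93,60,93,4],"hd":[82,58,13],"vnf":[2,26,29,69,14]}
After op 7 (add /eu 97): {"eu":97,"hd":[82,58,13],"vnf":[2,26,29,69,14]}
After op 8 (replace /hd/0 6): {"eu":97,"hd":[6,58,13],"vnf":[2,26,29,69,14]}
After op 9 (add /hd/1 68): {"eu":97,"hd":[6,68,58,13],"vnf":[2,26,29,69,14]}
After op 10 (add /eu 74): {"eu":74,"hd":[6,68,58,13],"vnf":[2,26,29,69,14]}
After op 11 (add /fv 86): {"eu":74,"fv":86,"hd":[6,68,58,13],"vnf":[2,26,29,69,14]}
After op 12 (replace /hd/0 11): {"eu":74,"fv":86,"hd":[11,68,58,13],"vnf":[2,26,29,69,14]}
After op 13 (add /hd/3 80): {"eu":74,"fv":86,"hd":[11,68,58,80,13],"vnf":[2,26,29,69,14]}
After op 14 (add /hd/5 12): {"eu":74,"fv":86,"hd":[11,68,58,80,13,12],"vnf":[2,26,29,69,14]}
After op 15 (remove /vnf/4): {"eu":74,"fv":86,"hd":[11,68,58,80,13,12],"vnf":[2,26,29,69]}
After op 16 (add /vnf/4 91): {"eu":74,"fv":86,"hd":[11,68,58,80,13,12],"vnf":[2,26,29,69,91]}
After op 17 (add /kl 63): {"eu":74,"fv":86,"hd":[11,68,58,80,13,12],"kl":63,"vnf":[2,26,29,69,91]}
After op 18 (replace /vnf/2 72): {"eu":74,"fv":86,"hd":[11,68,58,80,13,12],"kl":63,"vnf":[2,26,72,69,91]}

Answer: {"eu":74,"fv":86,"hd":[11,68,58,80,13,12],"kl":63,"vnf":[2,26,72,69,91]}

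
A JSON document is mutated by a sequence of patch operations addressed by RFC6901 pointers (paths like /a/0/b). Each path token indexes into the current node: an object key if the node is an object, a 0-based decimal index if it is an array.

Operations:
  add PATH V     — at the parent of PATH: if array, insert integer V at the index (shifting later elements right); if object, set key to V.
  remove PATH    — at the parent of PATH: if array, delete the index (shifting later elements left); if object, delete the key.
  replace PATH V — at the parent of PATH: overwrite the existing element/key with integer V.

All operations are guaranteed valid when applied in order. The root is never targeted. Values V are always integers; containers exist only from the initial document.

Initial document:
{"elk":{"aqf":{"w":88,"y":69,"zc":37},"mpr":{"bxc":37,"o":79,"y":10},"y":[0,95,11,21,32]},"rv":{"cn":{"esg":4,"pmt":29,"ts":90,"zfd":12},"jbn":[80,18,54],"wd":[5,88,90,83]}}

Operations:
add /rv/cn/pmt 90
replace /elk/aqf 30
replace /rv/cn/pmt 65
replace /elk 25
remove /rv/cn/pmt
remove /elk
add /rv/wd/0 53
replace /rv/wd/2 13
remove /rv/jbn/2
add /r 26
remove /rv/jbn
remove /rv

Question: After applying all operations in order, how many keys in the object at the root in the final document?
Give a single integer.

After op 1 (add /rv/cn/pmt 90): {"elk":{"aqf":{"w":88,"y":69,"zc":37},"mpr":{"bxc":37,"o":79,"y":10},"y":[0,95,11,21,32]},"rv":{"cn":{"esg":4,"pmt":90,"ts":90,"zfd":12},"jbn":[80,18,54],"wd":[5,88,90,83]}}
After op 2 (replace /elk/aqf 30): {"elk":{"aqf":30,"mpr":{"bxc":37,"o":79,"y":10},"y":[0,95,11,21,32]},"rv":{"cn":{"esg":4,"pmt":90,"ts":90,"zfd":12},"jbn":[80,18,54],"wd":[5,88,90,83]}}
After op 3 (replace /rv/cn/pmt 65): {"elk":{"aqf":30,"mpr":{"bxc":37,"o":79,"y":10},"y":[0,95,11,21,32]},"rv":{"cn":{"esg":4,"pmt":65,"ts":90,"zfd":12},"jbn":[80,18,54],"wd":[5,88,90,83]}}
After op 4 (replace /elk 25): {"elk":25,"rv":{"cn":{"esg":4,"pmt":65,"ts":90,"zfd":12},"jbn":[80,18,54],"wd":[5,88,90,83]}}
After op 5 (remove /rv/cn/pmt): {"elk":25,"rv":{"cn":{"esg":4,"ts":90,"zfd":12},"jbn":[80,18,54],"wd":[5,88,90,83]}}
After op 6 (remove /elk): {"rv":{"cn":{"esg":4,"ts":90,"zfd":12},"jbn":[80,18,54],"wd":[5,88,90,83]}}
After op 7 (add /rv/wd/0 53): {"rv":{"cn":{"esg":4,"ts":90,"zfd":12},"jbn":[80,18,54],"wd":[53,5,88,90,83]}}
After op 8 (replace /rv/wd/2 13): {"rv":{"cn":{"esg":4,"ts":90,"zfd":12},"jbn":[80,18,54],"wd":[53,5,13,90,83]}}
After op 9 (remove /rv/jbn/2): {"rv":{"cn":{"esg":4,"ts":90,"zfd":12},"jbn":[80,18],"wd":[53,5,13,90,83]}}
After op 10 (add /r 26): {"r":26,"rv":{"cn":{"esg":4,"ts":90,"zfd":12},"jbn":[80,18],"wd":[53,5,13,90,83]}}
After op 11 (remove /rv/jbn): {"r":26,"rv":{"cn":{"esg":4,"ts":90,"zfd":12},"wd":[53,5,13,90,83]}}
After op 12 (remove /rv): {"r":26}
Size at the root: 1

Answer: 1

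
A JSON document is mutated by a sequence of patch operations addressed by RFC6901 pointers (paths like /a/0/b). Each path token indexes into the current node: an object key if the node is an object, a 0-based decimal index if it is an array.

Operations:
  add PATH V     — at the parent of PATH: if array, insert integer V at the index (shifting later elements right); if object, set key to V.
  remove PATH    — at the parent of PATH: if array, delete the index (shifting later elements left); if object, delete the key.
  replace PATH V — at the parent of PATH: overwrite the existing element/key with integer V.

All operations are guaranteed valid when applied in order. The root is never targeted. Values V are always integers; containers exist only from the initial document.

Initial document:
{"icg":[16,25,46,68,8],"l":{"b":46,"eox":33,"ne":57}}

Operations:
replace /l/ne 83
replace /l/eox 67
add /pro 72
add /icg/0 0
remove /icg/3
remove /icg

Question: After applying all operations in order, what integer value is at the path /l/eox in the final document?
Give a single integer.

After op 1 (replace /l/ne 83): {"icg":[16,25,46,68,8],"l":{"b":46,"eox":33,"ne":83}}
After op 2 (replace /l/eox 67): {"icg":[16,25,46,68,8],"l":{"b":46,"eox":67,"ne":83}}
After op 3 (add /pro 72): {"icg":[16,25,46,68,8],"l":{"b":46,"eox":67,"ne":83},"pro":72}
After op 4 (add /icg/0 0): {"icg":[0,16,25,46,68,8],"l":{"b":46,"eox":67,"ne":83},"pro":72}
After op 5 (remove /icg/3): {"icg":[0,16,25,68,8],"l":{"b":46,"eox":67,"ne":83},"pro":72}
After op 6 (remove /icg): {"l":{"b":46,"eox":67,"ne":83},"pro":72}
Value at /l/eox: 67

Answer: 67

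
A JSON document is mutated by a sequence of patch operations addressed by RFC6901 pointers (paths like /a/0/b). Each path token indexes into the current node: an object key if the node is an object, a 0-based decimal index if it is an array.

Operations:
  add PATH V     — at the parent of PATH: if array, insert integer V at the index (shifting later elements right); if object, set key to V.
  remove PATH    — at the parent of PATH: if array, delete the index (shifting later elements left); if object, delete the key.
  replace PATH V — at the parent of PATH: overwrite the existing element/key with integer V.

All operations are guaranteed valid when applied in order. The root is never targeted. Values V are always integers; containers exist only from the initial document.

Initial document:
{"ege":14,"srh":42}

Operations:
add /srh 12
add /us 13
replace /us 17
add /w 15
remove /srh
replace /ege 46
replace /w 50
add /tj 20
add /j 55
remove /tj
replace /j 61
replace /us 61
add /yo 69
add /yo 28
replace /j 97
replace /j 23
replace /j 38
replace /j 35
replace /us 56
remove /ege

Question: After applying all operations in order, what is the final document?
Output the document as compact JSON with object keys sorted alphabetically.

After op 1 (add /srh 12): {"ege":14,"srh":12}
After op 2 (add /us 13): {"ege":14,"srh":12,"us":13}
After op 3 (replace /us 17): {"ege":14,"srh":12,"us":17}
After op 4 (add /w 15): {"ege":14,"srh":12,"us":17,"w":15}
After op 5 (remove /srh): {"ege":14,"us":17,"w":15}
After op 6 (replace /ege 46): {"ege":46,"us":17,"w":15}
After op 7 (replace /w 50): {"ege":46,"us":17,"w":50}
After op 8 (add /tj 20): {"ege":46,"tj":20,"us":17,"w":50}
After op 9 (add /j 55): {"ege":46,"j":55,"tj":20,"us":17,"w":50}
After op 10 (remove /tj): {"ege":46,"j":55,"us":17,"w":50}
After op 11 (replace /j 61): {"ege":46,"j":61,"us":17,"w":50}
After op 12 (replace /us 61): {"ege":46,"j":61,"us":61,"w":50}
After op 13 (add /yo 69): {"ege":46,"j":61,"us":61,"w":50,"yo":69}
After op 14 (add /yo 28): {"ege":46,"j":61,"us":61,"w":50,"yo":28}
After op 15 (replace /j 97): {"ege":46,"j":97,"us":61,"w":50,"yo":28}
After op 16 (replace /j 23): {"ege":46,"j":23,"us":61,"w":50,"yo":28}
After op 17 (replace /j 38): {"ege":46,"j":38,"us":61,"w":50,"yo":28}
After op 18 (replace /j 35): {"ege":46,"j":35,"us":61,"w":50,"yo":28}
After op 19 (replace /us 56): {"ege":46,"j":35,"us":56,"w":50,"yo":28}
After op 20 (remove /ege): {"j":35,"us":56,"w":50,"yo":28}

Answer: {"j":35,"us":56,"w":50,"yo":28}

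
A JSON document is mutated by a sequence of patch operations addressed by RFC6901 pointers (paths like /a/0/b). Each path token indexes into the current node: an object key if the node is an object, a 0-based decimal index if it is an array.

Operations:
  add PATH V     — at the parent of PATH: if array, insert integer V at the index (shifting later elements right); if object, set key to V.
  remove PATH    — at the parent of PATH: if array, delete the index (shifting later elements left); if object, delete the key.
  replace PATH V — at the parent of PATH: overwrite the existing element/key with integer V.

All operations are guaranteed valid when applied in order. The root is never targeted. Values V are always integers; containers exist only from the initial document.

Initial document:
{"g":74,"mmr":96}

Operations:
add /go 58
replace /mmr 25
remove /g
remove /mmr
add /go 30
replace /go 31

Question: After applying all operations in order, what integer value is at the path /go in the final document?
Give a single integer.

After op 1 (add /go 58): {"g":74,"go":58,"mmr":96}
After op 2 (replace /mmr 25): {"g":74,"go":58,"mmr":25}
After op 3 (remove /g): {"go":58,"mmr":25}
After op 4 (remove /mmr): {"go":58}
After op 5 (add /go 30): {"go":30}
After op 6 (replace /go 31): {"go":31}
Value at /go: 31

Answer: 31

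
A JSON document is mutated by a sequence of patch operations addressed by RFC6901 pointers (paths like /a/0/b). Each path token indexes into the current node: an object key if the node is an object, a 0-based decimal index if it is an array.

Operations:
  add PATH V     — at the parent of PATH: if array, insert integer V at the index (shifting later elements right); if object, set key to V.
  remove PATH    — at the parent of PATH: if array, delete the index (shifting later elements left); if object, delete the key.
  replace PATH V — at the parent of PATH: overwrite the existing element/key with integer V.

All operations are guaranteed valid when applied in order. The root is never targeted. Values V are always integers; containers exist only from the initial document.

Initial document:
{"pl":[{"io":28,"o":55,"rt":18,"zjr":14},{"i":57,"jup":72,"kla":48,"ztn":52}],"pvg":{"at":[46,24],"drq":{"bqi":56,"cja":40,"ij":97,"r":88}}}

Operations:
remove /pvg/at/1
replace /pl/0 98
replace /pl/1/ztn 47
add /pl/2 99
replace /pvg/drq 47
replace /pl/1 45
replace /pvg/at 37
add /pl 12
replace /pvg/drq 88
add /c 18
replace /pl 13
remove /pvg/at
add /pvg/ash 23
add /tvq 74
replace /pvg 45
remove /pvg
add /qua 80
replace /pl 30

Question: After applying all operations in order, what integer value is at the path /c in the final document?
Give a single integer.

After op 1 (remove /pvg/at/1): {"pl":[{"io":28,"o":55,"rt":18,"zjr":14},{"i":57,"jup":72,"kla":48,"ztn":52}],"pvg":{"at":[46],"drq":{"bqi":56,"cja":40,"ij":97,"r":88}}}
After op 2 (replace /pl/0 98): {"pl":[98,{"i":57,"jup":72,"kla":48,"ztn":52}],"pvg":{"at":[46],"drq":{"bqi":56,"cja":40,"ij":97,"r":88}}}
After op 3 (replace /pl/1/ztn 47): {"pl":[98,{"i":57,"jup":72,"kla":48,"ztn":47}],"pvg":{"at":[46],"drq":{"bqi":56,"cja":40,"ij":97,"r":88}}}
After op 4 (add /pl/2 99): {"pl":[98,{"i":57,"jup":72,"kla":48,"ztn":47},99],"pvg":{"at":[46],"drq":{"bqi":56,"cja":40,"ij":97,"r":88}}}
After op 5 (replace /pvg/drq 47): {"pl":[98,{"i":57,"jup":72,"kla":48,"ztn":47},99],"pvg":{"at":[46],"drq":47}}
After op 6 (replace /pl/1 45): {"pl":[98,45,99],"pvg":{"at":[46],"drq":47}}
After op 7 (replace /pvg/at 37): {"pl":[98,45,99],"pvg":{"at":37,"drq":47}}
After op 8 (add /pl 12): {"pl":12,"pvg":{"at":37,"drq":47}}
After op 9 (replace /pvg/drq 88): {"pl":12,"pvg":{"at":37,"drq":88}}
After op 10 (add /c 18): {"c":18,"pl":12,"pvg":{"at":37,"drq":88}}
After op 11 (replace /pl 13): {"c":18,"pl":13,"pvg":{"at":37,"drq":88}}
After op 12 (remove /pvg/at): {"c":18,"pl":13,"pvg":{"drq":88}}
After op 13 (add /pvg/ash 23): {"c":18,"pl":13,"pvg":{"ash":23,"drq":88}}
After op 14 (add /tvq 74): {"c":18,"pl":13,"pvg":{"ash":23,"drq":88},"tvq":74}
After op 15 (replace /pvg 45): {"c":18,"pl":13,"pvg":45,"tvq":74}
After op 16 (remove /pvg): {"c":18,"pl":13,"tvq":74}
After op 17 (add /qua 80): {"c":18,"pl":13,"qua":80,"tvq":74}
After op 18 (replace /pl 30): {"c":18,"pl":30,"qua":80,"tvq":74}
Value at /c: 18

Answer: 18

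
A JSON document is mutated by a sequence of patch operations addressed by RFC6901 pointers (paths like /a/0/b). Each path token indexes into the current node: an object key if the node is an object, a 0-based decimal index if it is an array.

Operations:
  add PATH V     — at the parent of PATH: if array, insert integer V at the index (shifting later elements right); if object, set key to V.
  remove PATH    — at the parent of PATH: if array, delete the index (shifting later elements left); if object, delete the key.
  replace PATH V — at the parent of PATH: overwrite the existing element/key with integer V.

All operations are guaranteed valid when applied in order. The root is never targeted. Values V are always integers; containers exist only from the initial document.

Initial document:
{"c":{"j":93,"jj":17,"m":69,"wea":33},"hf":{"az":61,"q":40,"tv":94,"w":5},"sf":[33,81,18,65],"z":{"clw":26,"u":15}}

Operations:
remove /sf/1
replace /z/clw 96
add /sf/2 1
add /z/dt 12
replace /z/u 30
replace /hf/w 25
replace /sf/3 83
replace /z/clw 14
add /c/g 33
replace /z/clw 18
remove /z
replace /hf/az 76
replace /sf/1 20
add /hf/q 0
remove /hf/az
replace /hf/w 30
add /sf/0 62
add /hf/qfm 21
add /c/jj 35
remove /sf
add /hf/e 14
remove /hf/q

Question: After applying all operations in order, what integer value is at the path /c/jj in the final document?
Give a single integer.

After op 1 (remove /sf/1): {"c":{"j":93,"jj":17,"m":69,"wea":33},"hf":{"az":61,"q":40,"tv":94,"w":5},"sf":[33,18,65],"z":{"clw":26,"u":15}}
After op 2 (replace /z/clw 96): {"c":{"j":93,"jj":17,"m":69,"wea":33},"hf":{"az":61,"q":40,"tv":94,"w":5},"sf":[33,18,65],"z":{"clw":96,"u":15}}
After op 3 (add /sf/2 1): {"c":{"j":93,"jj":17,"m":69,"wea":33},"hf":{"az":61,"q":40,"tv":94,"w":5},"sf":[33,18,1,65],"z":{"clw":96,"u":15}}
After op 4 (add /z/dt 12): {"c":{"j":93,"jj":17,"m":69,"wea":33},"hf":{"az":61,"q":40,"tv":94,"w":5},"sf":[33,18,1,65],"z":{"clw":96,"dt":12,"u":15}}
After op 5 (replace /z/u 30): {"c":{"j":93,"jj":17,"m":69,"wea":33},"hf":{"az":61,"q":40,"tv":94,"w":5},"sf":[33,18,1,65],"z":{"clw":96,"dt":12,"u":30}}
After op 6 (replace /hf/w 25): {"c":{"j":93,"jj":17,"m":69,"wea":33},"hf":{"az":61,"q":40,"tv":94,"w":25},"sf":[33,18,1,65],"z":{"clw":96,"dt":12,"u":30}}
After op 7 (replace /sf/3 83): {"c":{"j":93,"jj":17,"m":69,"wea":33},"hf":{"az":61,"q":40,"tv":94,"w":25},"sf":[33,18,1,83],"z":{"clw":96,"dt":12,"u":30}}
After op 8 (replace /z/clw 14): {"c":{"j":93,"jj":17,"m":69,"wea":33},"hf":{"az":61,"q":40,"tv":94,"w":25},"sf":[33,18,1,83],"z":{"clw":14,"dt":12,"u":30}}
After op 9 (add /c/g 33): {"c":{"g":33,"j":93,"jj":17,"m":69,"wea":33},"hf":{"az":61,"q":40,"tv":94,"w":25},"sf":[33,18,1,83],"z":{"clw":14,"dt":12,"u":30}}
After op 10 (replace /z/clw 18): {"c":{"g":33,"j":93,"jj":17,"m":69,"wea":33},"hf":{"az":61,"q":40,"tv":94,"w":25},"sf":[33,18,1,83],"z":{"clw":18,"dt":12,"u":30}}
After op 11 (remove /z): {"c":{"g":33,"j":93,"jj":17,"m":69,"wea":33},"hf":{"az":61,"q":40,"tv":94,"w":25},"sf":[33,18,1,83]}
After op 12 (replace /hf/az 76): {"c":{"g":33,"j":93,"jj":17,"m":69,"wea":33},"hf":{"az":76,"q":40,"tv":94,"w":25},"sf":[33,18,1,83]}
After op 13 (replace /sf/1 20): {"c":{"g":33,"j":93,"jj":17,"m":69,"wea":33},"hf":{"az":76,"q":40,"tv":94,"w":25},"sf":[33,20,1,83]}
After op 14 (add /hf/q 0): {"c":{"g":33,"j":93,"jj":17,"m":69,"wea":33},"hf":{"az":76,"q":0,"tv":94,"w":25},"sf":[33,20,1,83]}
After op 15 (remove /hf/az): {"c":{"g":33,"j":93,"jj":17,"m":69,"wea":33},"hf":{"q":0,"tv":94,"w":25},"sf":[33,20,1,83]}
After op 16 (replace /hf/w 30): {"c":{"g":33,"j":93,"jj":17,"m":69,"wea":33},"hf":{"q":0,"tv":94,"w":30},"sf":[33,20,1,83]}
After op 17 (add /sf/0 62): {"c":{"g":33,"j":93,"jj":17,"m":69,"wea":33},"hf":{"q":0,"tv":94,"w":30},"sf":[62,33,20,1,83]}
After op 18 (add /hf/qfm 21): {"c":{"g":33,"j":93,"jj":17,"m":69,"wea":33},"hf":{"q":0,"qfm":21,"tv":94,"w":30},"sf":[62,33,20,1,83]}
After op 19 (add /c/jj 35): {"c":{"g":33,"j":93,"jj":35,"m":69,"wea":33},"hf":{"q":0,"qfm":21,"tv":94,"w":30},"sf":[62,33,20,1,83]}
After op 20 (remove /sf): {"c":{"g":33,"j":93,"jj":35,"m":69,"wea":33},"hf":{"q":0,"qfm":21,"tv":94,"w":30}}
After op 21 (add /hf/e 14): {"c":{"g":33,"j":93,"jj":35,"m":69,"wea":33},"hf":{"e":14,"q":0,"qfm":21,"tv":94,"w":30}}
After op 22 (remove /hf/q): {"c":{"g":33,"j":93,"jj":35,"m":69,"wea":33},"hf":{"e":14,"qfm":21,"tv":94,"w":30}}
Value at /c/jj: 35

Answer: 35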